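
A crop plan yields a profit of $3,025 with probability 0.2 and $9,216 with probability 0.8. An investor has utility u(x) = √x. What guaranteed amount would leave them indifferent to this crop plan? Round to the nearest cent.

$7,708.84

E[u] = 0.2·√3025 + 0.8·√9216 = 0.2·55 + 0.8·96 = 87.8
CE = (87.8)² = 7708.84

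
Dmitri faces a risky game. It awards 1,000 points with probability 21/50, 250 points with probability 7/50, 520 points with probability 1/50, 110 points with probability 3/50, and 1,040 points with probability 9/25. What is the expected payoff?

EV = 21/50 × 1000 + 7/50 × 250 + 1/50 × 520 + 3/50 × 110 + 9/25 × 1040 = 420 + 35 + 10.4 + 6.6 + 374.4 = 846.4

846.4 points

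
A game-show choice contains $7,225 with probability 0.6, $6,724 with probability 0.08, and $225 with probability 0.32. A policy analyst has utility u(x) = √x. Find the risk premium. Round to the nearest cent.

$1,056.15

E[u] = 0.6·√7225 + 0.08·√6724 + 0.32·√225 = 0.6·85 + 0.08·82 + 0.32·15 = 62.36
CE = (62.36)² = 3888.7696
Risk premium = EV − CE = 4944.92 − 3888.7696 = 1056.1504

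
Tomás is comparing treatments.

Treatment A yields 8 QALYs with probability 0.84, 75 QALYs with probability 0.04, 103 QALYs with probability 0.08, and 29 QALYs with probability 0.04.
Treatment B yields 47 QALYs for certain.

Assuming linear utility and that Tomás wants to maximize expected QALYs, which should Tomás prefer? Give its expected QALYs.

Treatment B (47 QALYs)

Treatment A = 0.84 × 8 + 0.04 × 75 + 0.08 × 103 + 0.04 × 29 = 6.72 + 3 + 8.24 + 1.16 = 19.12
Treatment B: 47 (certain)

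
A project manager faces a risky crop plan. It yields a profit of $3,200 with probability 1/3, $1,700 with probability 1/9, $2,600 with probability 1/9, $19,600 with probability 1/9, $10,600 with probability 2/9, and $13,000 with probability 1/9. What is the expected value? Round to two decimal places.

$7,522.22

EV = 1/3 × 3200 + 1/9 × 1700 + 1/9 × 2600 + 1/9 × 19600 + 2/9 × 10600 + 1/9 × 13000 = 1066.6667 + 188.8889 + 288.8889 + 2177.7778 + 2355.5556 + 1444.4444 = 7522.2222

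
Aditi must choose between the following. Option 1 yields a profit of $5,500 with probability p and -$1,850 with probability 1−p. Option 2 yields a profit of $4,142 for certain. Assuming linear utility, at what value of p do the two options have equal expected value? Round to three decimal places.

p = 0.815

p·5500 + (1−p)·(-1850) = 4142
7350p − 1850 = 4142
p = (4142 + 1850) / 7350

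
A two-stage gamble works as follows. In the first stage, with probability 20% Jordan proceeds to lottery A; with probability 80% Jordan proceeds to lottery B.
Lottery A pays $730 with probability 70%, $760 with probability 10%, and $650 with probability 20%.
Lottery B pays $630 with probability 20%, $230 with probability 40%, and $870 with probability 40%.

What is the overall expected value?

EV(A) = 0.7 × 730 + 0.1 × 760 + 0.2 × 650 = 511 + 76 + 130 = 717
EV(B) = 0.2 × 630 + 0.4 × 230 + 0.4 × 870 = 126 + 92 + 348 = 566
Overall = 0.2 × 717 + 0.8 × 566 = 143.4 + 452.8 = 596.2

$596.20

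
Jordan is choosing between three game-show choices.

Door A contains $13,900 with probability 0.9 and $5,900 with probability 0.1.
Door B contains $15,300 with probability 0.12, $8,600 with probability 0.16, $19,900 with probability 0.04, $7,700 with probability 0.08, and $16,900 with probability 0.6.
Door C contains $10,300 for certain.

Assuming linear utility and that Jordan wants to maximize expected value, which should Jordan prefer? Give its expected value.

Door A = 0.9 × 13900 + 0.1 × 5900 = 12510 + 590 = 13100
Door B = 0.12 × 15300 + 0.16 × 8600 + 0.04 × 19900 + 0.08 × 7700 + 0.6 × 16900 = 1836 + 1376 + 796 + 616 + 10140 = 14764
Door C: 10300 (certain)

Door B ($14,764)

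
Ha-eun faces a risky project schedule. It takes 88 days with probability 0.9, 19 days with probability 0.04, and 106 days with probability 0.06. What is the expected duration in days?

EV = 0.9 × 88 + 0.04 × 19 + 0.06 × 106 = 79.2 + 0.76 + 6.36 = 86.32

86.32 days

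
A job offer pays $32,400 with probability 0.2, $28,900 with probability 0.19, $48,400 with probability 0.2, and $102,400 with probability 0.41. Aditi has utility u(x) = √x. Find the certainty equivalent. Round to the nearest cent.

E[u] = 0.2·√32400 + 0.19·√28900 + 0.2·√48400 + 0.41·√102400 = 0.2·180 + 0.19·170 + 0.2·220 + 0.41·320 = 243.5
CE = (243.5)² = 59292.25

$59,292.25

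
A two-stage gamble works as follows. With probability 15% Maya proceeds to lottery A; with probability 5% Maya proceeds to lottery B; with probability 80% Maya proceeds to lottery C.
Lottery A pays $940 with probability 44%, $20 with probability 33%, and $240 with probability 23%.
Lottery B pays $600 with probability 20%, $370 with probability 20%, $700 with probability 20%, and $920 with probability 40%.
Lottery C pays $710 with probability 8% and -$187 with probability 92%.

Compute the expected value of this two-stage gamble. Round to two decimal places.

$14.22

EV(A) = 0.44 × 940 + 0.33 × 20 + 0.23 × 240 = 413.6 + 6.6 + 55.2 = 475.4
EV(B) = 0.2 × 600 + 0.2 × 370 + 0.2 × 700 + 0.4 × 920 = 120 + 74 + 140 + 368 = 702
EV(C) = 0.08 × 710 + 0.92 × (-187) = 56.8 − 172.04 = -115.24
Overall = 0.15 × 475.4 + 0.05 × 702 + 0.8 × (-115.24) = 71.31 + 35.1 − 92.192 = 14.218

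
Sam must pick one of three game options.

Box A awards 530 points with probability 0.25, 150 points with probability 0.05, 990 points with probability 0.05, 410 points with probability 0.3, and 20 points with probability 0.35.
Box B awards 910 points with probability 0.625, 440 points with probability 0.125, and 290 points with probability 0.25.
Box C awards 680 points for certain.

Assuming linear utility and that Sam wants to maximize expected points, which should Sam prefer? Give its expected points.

Box A = 0.25 × 530 + 0.05 × 150 + 0.05 × 990 + 0.3 × 410 + 0.35 × 20 = 132.5 + 7.5 + 49.5 + 123 + 7 = 319.5
Box B = 0.625 × 910 + 0.125 × 440 + 0.25 × 290 = 568.75 + 55 + 72.5 = 696.25
Box C: 680 (certain)

Box B (696.25 points)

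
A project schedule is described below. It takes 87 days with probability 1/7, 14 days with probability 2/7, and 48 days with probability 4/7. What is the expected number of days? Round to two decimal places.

43.86 days

EV = 1/7 × 87 + 2/7 × 14 + 4/7 × 48 = 12.4286 + 4 + 27.4286 = 43.8571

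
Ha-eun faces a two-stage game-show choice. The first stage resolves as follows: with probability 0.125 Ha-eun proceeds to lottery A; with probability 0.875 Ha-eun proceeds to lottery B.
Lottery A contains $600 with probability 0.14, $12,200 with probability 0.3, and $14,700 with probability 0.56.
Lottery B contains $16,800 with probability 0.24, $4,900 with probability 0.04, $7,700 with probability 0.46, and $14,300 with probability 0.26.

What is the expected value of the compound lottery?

$11,549

EV(A) = 0.14 × 600 + 0.3 × 12200 + 0.56 × 14700 = 84 + 3660 + 8232 = 11976
EV(B) = 0.24 × 16800 + 0.04 × 4900 + 0.46 × 7700 + 0.26 × 14300 = 4032 + 196 + 3542 + 3718 = 11488
Overall = 0.125 × 11976 + 0.875 × 11488 = 1497 + 10052 = 11549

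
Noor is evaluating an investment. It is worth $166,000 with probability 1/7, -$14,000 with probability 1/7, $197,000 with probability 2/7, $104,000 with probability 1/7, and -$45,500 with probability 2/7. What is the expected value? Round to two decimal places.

EV = 1/7 × 166000 + 1/7 × (-14000) + 2/7 × 197000 + 1/7 × 104000 + 2/7 × (-45500) = 23714.2857 − 2000 + 56285.7143 + 14857.1429 − 13000 = 79857.1429

$79,857.14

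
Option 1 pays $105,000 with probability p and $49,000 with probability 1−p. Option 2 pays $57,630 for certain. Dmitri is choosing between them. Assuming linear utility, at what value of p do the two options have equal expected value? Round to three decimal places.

p = 0.154

p·105000 + (1−p)·49000 = 57630
56000p + 49000 = 57630
p = (57630 − 49000) / 56000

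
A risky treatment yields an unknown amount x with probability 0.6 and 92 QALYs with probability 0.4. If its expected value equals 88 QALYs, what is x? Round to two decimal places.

x = 85.33 QALYs

0.6·x + 0.4·92 = 88
0.6·x = 88 − 36.8 = 51.2
x = 51.2 / 0.6 = 85.3333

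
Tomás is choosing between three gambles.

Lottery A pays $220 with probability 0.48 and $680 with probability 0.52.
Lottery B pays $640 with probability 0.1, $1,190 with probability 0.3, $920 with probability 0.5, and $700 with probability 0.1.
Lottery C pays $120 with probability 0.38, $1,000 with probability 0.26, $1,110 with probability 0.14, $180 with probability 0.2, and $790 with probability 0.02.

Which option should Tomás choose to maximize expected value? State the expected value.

Lottery B ($951)

Lottery A = 0.48 × 220 + 0.52 × 680 = 105.6 + 353.6 = 459.2
Lottery B = 0.1 × 640 + 0.3 × 1190 + 0.5 × 920 + 0.1 × 700 = 64 + 357 + 460 + 70 = 951
Lottery C = 0.38 × 120 + 0.26 × 1000 + 0.14 × 1110 + 0.2 × 180 + 0.02 × 790 = 45.6 + 260 + 155.4 + 36 + 15.8 = 512.8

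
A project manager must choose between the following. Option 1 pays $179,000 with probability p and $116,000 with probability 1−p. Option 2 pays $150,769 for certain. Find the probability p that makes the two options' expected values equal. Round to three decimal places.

p·179000 + (1−p)·116000 = 150769
63000p + 116000 = 150769
p = (150769 − 116000) / 63000

p = 0.552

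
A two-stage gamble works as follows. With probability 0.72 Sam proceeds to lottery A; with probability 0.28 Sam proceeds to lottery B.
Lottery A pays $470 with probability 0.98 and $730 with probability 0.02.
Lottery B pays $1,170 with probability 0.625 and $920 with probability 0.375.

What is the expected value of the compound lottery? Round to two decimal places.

$643.49

EV(A) = 0.98 × 470 + 0.02 × 730 = 460.6 + 14.6 = 475.2
EV(B) = 0.625 × 1170 + 0.375 × 920 = 731.25 + 345 = 1076.25
Overall = 0.72 × 475.2 + 0.28 × 1076.25 = 342.144 + 301.35 = 643.494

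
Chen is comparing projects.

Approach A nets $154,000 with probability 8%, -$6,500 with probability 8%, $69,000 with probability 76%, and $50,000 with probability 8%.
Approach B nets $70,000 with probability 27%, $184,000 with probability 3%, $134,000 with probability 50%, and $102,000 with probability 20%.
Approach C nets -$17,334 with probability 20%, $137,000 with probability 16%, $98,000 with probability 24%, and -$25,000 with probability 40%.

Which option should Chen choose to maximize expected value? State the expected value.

Approach B ($111,820)

Approach A = 0.08 × 154000 + 0.08 × (-6500) + 0.76 × 69000 + 0.08 × 50000 = 12320 − 520 + 52440 + 4000 = 68240
Approach B = 0.27 × 70000 + 0.03 × 184000 + 0.5 × 134000 + 0.2 × 102000 = 18900 + 5520 + 67000 + 20400 = 111820
Approach C = 0.2 × (-17334) + 0.16 × 137000 + 0.24 × 98000 + 0.4 × (-25000) = -3466.8 + 21920 + 23520 − 10000 = 31973.2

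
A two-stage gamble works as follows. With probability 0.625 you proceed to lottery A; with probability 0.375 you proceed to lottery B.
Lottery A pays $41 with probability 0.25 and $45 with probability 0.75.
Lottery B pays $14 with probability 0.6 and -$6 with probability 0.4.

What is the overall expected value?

$29.75

EV(A) = 0.25 × 41 + 0.75 × 45 = 10.25 + 33.75 = 44
EV(B) = 0.6 × 14 + 0.4 × (-6) = 8.4 − 2.4 = 6
Overall = 0.625 × 44 + 0.375 × 6 = 27.5 + 2.25 = 29.75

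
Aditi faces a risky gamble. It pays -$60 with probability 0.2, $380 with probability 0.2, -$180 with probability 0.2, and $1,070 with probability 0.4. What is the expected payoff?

$456

EV = 0.2 × (-60) + 0.2 × 380 + 0.2 × (-180) + 0.4 × 1070 = -12 + 76 − 36 + 428 = 456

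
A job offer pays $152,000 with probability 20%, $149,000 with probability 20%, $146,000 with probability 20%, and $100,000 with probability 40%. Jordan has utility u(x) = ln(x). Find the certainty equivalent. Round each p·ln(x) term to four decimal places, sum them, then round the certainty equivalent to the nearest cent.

$127,020.02

E[u] = 0.2·ln(152000) + 0.2·ln(149000) + 0.2·ln(146000) + 0.4·ln(100000) = 2.3863 + 2.3823 + 2.3783 + 4.6052 = 11.7521
CE = e^11.7521 ≈ 127020.02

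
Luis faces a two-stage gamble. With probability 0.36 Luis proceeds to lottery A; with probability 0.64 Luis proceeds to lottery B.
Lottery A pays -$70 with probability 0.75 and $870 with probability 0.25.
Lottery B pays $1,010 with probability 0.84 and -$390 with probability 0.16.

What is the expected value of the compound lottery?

$562.44

EV(A) = 0.75 × (-70) + 0.25 × 870 = -52.5 + 217.5 = 165
EV(B) = 0.84 × 1010 + 0.16 × (-390) = 848.4 − 62.4 = 786
Overall = 0.36 × 165 + 0.64 × 786 = 59.4 + 503.04 = 562.44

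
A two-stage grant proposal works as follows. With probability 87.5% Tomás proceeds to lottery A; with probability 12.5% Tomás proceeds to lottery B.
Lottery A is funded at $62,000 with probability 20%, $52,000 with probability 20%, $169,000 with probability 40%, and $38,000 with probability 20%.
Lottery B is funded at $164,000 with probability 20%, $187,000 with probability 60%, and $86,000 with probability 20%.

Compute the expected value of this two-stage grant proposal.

$106,025

EV(A) = 0.2 × 62000 + 0.2 × 52000 + 0.4 × 169000 + 0.2 × 38000 = 12400 + 10400 + 67600 + 7600 = 98000
EV(B) = 0.2 × 164000 + 0.6 × 187000 + 0.2 × 86000 = 32800 + 112200 + 17200 = 162200
Overall = 0.875 × 98000 + 0.125 × 162200 = 85750 + 20275 = 106025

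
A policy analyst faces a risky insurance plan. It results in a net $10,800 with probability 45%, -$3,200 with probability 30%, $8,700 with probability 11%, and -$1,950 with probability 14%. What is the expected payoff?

EV = 0.45 × 10800 + 0.3 × (-3200) + 0.11 × 8700 + 0.14 × (-1950) = 4860 − 960 + 957 − 273 = 4584

$4,584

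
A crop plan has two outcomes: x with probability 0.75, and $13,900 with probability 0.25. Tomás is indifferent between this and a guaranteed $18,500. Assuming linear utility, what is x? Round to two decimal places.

0.75·x + 0.25·13900 = 18500
0.75·x = 18500 − 3475 = 15025
x = 15025 / 0.75 = 20033.3333

x = $20,033.33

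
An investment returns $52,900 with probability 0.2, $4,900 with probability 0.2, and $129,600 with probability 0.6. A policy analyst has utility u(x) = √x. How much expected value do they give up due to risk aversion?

E[u] = 0.2·√52900 + 0.2·√4900 + 0.6·√129600 = 0.2·230 + 0.2·70 + 0.6·360 = 276
CE = (276)² = 76176
Risk premium = EV − CE = 89320 − 76176 = 13144

$13,144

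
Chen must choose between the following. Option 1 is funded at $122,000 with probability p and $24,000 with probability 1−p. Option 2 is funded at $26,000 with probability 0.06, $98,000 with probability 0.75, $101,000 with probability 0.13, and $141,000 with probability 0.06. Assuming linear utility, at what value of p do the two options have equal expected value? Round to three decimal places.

EV(Option 2) = 0.06 × 26000 + 0.75 × 98000 + 0.13 × 101000 + 0.06 × 141000 = 1560 + 73500 + 13130 + 8460 = 96650
p·122000 + (1−p)·24000 = 96650
98000p + 24000 = 96650
p = (96650 − 24000) / 98000

p = 0.741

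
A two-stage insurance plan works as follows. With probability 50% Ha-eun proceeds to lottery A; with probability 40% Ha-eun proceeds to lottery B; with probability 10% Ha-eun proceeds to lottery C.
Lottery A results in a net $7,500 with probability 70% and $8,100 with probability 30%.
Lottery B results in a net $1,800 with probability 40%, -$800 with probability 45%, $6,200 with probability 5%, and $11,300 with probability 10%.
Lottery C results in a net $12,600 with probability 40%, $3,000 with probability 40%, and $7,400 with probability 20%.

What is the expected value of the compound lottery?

EV(A) = 0.7 × 7500 + 0.3 × 8100 = 5250 + 2430 = 7680
EV(B) = 0.4 × 1800 + 0.45 × (-800) + 0.05 × 6200 + 0.1 × 11300 = 720 − 360 + 310 + 1130 = 1800
EV(C) = 0.4 × 12600 + 0.4 × 3000 + 0.2 × 7400 = 5040 + 1200 + 1480 = 7720
Overall = 0.5 × 7680 + 0.4 × 1800 + 0.1 × 7720 = 3840 + 720 + 772 = 5332

$5,332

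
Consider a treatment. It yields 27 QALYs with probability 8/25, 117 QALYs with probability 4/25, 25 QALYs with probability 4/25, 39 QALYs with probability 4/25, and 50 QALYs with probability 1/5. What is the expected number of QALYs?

EV = 8/25 × 27 + 4/25 × 117 + 4/25 × 25 + 4/25 × 39 + 1/5 × 50 = 8.64 + 18.72 + 4 + 6.24 + 10 = 47.6

47.6 QALYs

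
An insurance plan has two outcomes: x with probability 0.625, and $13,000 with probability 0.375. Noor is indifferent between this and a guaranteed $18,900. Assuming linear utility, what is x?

0.625·x + 0.375·13000 = 18900
0.625·x = 18900 − 4875 = 14025
x = 14025 / 0.625 = 22440

x = $22,440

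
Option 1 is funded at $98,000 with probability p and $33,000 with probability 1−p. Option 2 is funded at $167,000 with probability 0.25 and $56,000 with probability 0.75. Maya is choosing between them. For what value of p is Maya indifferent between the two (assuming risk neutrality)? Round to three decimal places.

EV(Option 2) = 0.25 × 167000 + 0.75 × 56000 = 41750 + 42000 = 83750
p·98000 + (1−p)·33000 = 83750
65000p + 33000 = 83750
p = (83750 − 33000) / 65000

p = 0.781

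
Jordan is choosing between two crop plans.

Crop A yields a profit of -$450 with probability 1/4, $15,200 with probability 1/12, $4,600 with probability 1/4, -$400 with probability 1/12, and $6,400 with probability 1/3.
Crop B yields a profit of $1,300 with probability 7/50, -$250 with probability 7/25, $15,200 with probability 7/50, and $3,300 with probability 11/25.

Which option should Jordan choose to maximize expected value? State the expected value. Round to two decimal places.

Crop A ($4,404.17)

Crop A = 1/4 × (-450) + 1/12 × 15200 + 1/4 × 4600 + 1/12 × (-400) + 1/3 × 6400 = -112.5 + 1266.6667 + 1150 − 33.3333 + 2133.3333 = 4404.1667
Crop B = 7/50 × 1300 + 7/25 × (-250) + 7/50 × 15200 + 11/25 × 3300 = 182 − 70 + 2128 + 1452 = 3692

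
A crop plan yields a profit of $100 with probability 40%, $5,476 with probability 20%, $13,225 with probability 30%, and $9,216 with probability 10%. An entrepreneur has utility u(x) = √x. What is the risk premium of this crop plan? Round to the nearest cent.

$2,067.89

E[u] = 0.4·√100 + 0.2·√5476 + 0.3·√13225 + 0.1·√9216 = 0.4·10 + 0.2·74 + 0.3·115 + 0.1·96 = 62.9
CE = (62.9)² = 3956.41
Risk premium = EV − CE = 6024.3 − 3956.41 = 2067.89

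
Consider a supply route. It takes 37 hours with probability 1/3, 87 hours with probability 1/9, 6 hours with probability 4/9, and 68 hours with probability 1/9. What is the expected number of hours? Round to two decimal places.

EV = 1/3 × 37 + 1/9 × 87 + 4/9 × 6 + 1/9 × 68 = 12.3333 + 9.6667 + 2.6667 + 7.5556 = 32.2222

32.22 hours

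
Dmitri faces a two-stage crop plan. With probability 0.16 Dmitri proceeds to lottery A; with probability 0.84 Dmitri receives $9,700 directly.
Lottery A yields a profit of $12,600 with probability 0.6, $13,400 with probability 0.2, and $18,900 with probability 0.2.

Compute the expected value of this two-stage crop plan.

EV(A) = 0.6 × 12600 + 0.2 × 13400 + 0.2 × 18900 = 7560 + 2680 + 3780 = 14020
Branch B: 9700 (certain)
Overall = 0.16 × 14020 + 0.84 × 9700 = 2243.2 + 8148 = 10391.2

$10,391.20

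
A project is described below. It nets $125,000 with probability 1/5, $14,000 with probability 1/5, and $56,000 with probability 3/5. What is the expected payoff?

$61,400

EV = 1/5 × 125000 + 1/5 × 14000 + 3/5 × 56000 = 25000 + 2800 + 33600 = 61400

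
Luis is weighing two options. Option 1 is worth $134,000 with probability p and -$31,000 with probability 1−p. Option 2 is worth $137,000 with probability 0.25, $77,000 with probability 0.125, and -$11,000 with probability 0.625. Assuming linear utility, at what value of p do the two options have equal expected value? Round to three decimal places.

EV(Option 2) = 0.25 × 137000 + 0.125 × 77000 + 0.625 × (-11000) = 34250 + 9625 − 6875 = 37000
p·134000 + (1−p)·(-31000) = 37000
165000p − 31000 = 37000
p = (37000 + 31000) / 165000

p = 0.412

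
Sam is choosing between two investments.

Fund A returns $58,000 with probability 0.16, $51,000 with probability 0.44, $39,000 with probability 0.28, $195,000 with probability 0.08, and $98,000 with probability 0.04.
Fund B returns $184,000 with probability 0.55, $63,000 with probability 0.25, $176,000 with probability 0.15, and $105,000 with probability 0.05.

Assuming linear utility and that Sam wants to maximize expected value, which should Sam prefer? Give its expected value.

Fund B ($148,600)

Fund A = 0.16 × 58000 + 0.44 × 51000 + 0.28 × 39000 + 0.08 × 195000 + 0.04 × 98000 = 9280 + 22440 + 10920 + 15600 + 3920 = 62160
Fund B = 0.55 × 184000 + 0.25 × 63000 + 0.15 × 176000 + 0.05 × 105000 = 101200 + 15750 + 26400 + 5250 = 148600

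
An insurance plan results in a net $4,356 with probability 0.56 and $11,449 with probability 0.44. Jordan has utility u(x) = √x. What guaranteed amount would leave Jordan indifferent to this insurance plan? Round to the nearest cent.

$7,062.72

E[u] = 0.56·√4356 + 0.44·√11449 = 0.56·66 + 0.44·107 = 84.04
CE = (84.04)² = 7062.7216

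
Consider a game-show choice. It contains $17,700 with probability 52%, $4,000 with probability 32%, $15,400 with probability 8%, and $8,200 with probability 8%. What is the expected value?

EV = 0.52 × 17700 + 0.32 × 4000 + 0.08 × 15400 + 0.08 × 8200 = 9204 + 1280 + 1232 + 656 = 12372

$12,372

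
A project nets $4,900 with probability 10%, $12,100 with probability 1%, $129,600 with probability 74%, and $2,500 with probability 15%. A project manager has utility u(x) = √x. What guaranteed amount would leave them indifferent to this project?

E[u] = 0.1·√4900 + 0.01·√12100 + 0.74·√129600 + 0.15·√2500 = 0.1·70 + 0.01·110 + 0.74·360 + 0.15·50 = 282
CE = (282)² = 79524

$79,524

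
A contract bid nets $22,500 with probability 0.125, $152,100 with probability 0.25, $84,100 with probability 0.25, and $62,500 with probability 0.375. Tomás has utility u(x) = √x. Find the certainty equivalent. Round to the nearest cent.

E[u] = 0.125·√22500 + 0.25·√152100 + 0.25·√84100 + 0.375·√62500 = 0.125·150 + 0.25·390 + 0.25·290 + 0.375·250 = 282.5
CE = (282.5)² = 79806.25

$79,806.25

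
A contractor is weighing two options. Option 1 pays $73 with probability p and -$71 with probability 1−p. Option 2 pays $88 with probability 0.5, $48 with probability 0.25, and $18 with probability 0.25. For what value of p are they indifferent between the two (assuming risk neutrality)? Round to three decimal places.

p = 0.913

EV(Option 2) = 0.5 × 88 + 0.25 × 48 + 0.25 × 18 = 44 + 12 + 4.5 = 60.5
p·73 + (1−p)·(-71) = 60.5
144p − 71 = 60.5
p = (60.5 + 71) / 144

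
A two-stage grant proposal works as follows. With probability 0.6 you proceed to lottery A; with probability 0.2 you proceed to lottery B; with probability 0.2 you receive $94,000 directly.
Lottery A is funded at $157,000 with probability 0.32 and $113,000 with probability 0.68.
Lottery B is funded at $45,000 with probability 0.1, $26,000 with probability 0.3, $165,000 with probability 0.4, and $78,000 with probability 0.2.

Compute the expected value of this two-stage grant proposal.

$113,828

EV(A) = 0.32 × 157000 + 0.68 × 113000 = 50240 + 76840 = 127080
EV(B) = 0.1 × 45000 + 0.3 × 26000 + 0.4 × 165000 + 0.2 × 78000 = 4500 + 7800 + 66000 + 15600 = 93900
Branch C: 94000 (certain)
Overall = 0.6 × 127080 + 0.2 × 93900 + 0.2 × 94000 = 76248 + 18780 + 18800 = 113828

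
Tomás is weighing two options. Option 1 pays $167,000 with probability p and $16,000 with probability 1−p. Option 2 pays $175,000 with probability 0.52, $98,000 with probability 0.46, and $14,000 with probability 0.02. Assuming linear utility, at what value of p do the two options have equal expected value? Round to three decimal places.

EV(Option 2) = 0.52 × 175000 + 0.46 × 98000 + 0.02 × 14000 = 91000 + 45080 + 280 = 136360
p·167000 + (1−p)·16000 = 136360
151000p + 16000 = 136360
p = (136360 − 16000) / 151000

p = 0.797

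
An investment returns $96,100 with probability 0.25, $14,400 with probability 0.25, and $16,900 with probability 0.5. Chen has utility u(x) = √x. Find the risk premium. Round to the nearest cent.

E[u] = 0.25·√96100 + 0.25·√14400 + 0.5·√16900 = 0.25·310 + 0.25·120 + 0.5·130 = 172.5
CE = (172.5)² = 29756.25
Risk premium = EV − CE = 36075 − 29756.25 = 6318.75

$6,318.75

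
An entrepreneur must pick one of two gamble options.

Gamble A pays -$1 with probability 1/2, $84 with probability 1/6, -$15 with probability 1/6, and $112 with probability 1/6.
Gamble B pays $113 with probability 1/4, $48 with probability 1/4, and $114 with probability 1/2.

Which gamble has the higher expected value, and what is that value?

Gamble B ($97.25)

Gamble A = 1/2 × (-1) + 1/6 × 84 + 1/6 × (-15) + 1/6 × 112 = -0.5 + 14 − 2.5 + 18.6667 = 29.6667
Gamble B = 1/4 × 113 + 1/4 × 48 + 1/2 × 114 = 28.25 + 12 + 57 = 97.25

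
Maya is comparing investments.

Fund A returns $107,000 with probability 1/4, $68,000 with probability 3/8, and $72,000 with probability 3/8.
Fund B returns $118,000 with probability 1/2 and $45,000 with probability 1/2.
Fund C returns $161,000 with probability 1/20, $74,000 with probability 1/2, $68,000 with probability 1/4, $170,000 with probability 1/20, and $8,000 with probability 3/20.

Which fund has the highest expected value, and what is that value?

Fund B ($81,500)

Fund A = 1/4 × 107000 + 3/8 × 68000 + 3/8 × 72000 = 26750 + 25500 + 27000 = 79250
Fund B = 1/2 × 118000 + 1/2 × 45000 = 59000 + 22500 = 81500
Fund C = 1/20 × 161000 + 1/2 × 74000 + 1/4 × 68000 + 1/20 × 170000 + 3/20 × 8000 = 8050 + 37000 + 17000 + 8500 + 1200 = 71750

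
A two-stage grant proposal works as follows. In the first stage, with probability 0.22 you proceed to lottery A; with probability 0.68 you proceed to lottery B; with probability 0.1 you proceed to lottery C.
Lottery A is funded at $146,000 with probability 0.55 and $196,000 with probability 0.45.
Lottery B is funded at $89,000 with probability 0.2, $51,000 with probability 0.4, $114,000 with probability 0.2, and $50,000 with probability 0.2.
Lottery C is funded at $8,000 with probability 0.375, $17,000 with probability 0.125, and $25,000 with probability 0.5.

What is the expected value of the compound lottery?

$87,112.50

EV(A) = 0.55 × 146000 + 0.45 × 196000 = 80300 + 88200 = 168500
EV(B) = 0.2 × 89000 + 0.4 × 51000 + 0.2 × 114000 + 0.2 × 50000 = 17800 + 20400 + 22800 + 10000 = 71000
EV(C) = 0.375 × 8000 + 0.125 × 17000 + 0.5 × 25000 = 3000 + 2125 + 12500 = 17625
Overall = 0.22 × 168500 + 0.68 × 71000 + 0.1 × 17625 = 37070 + 48280 + 1762.5 = 87112.5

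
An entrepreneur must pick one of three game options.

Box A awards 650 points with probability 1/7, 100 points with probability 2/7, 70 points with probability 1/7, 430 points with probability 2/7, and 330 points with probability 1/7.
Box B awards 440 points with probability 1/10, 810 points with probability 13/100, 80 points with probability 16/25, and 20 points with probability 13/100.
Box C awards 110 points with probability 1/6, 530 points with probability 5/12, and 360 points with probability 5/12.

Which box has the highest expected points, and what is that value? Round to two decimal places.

Box C (389.17 points)

Box A = 1/7 × 650 + 2/7 × 100 + 1/7 × 70 + 2/7 × 430 + 1/7 × 330 = 92.8571 + 28.5714 + 10 + 122.8571 + 47.1429 = 301.4286
Box B = 1/10 × 440 + 13/100 × 810 + 16/25 × 80 + 13/100 × 20 = 44 + 105.3 + 51.2 + 2.6 = 203.1
Box C = 1/6 × 110 + 5/12 × 530 + 5/12 × 360 = 18.3333 + 220.8333 + 150 = 389.1667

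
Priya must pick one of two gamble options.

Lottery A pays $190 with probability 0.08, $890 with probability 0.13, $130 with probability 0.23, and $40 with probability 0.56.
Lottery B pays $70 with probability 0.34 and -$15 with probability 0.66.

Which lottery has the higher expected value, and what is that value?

Lottery A ($183.20)

Lottery A = 0.08 × 190 + 0.13 × 890 + 0.23 × 130 + 0.56 × 40 = 15.2 + 115.7 + 29.9 + 22.4 = 183.2
Lottery B = 0.34 × 70 + 0.66 × (-15) = 23.8 − 9.9 = 13.9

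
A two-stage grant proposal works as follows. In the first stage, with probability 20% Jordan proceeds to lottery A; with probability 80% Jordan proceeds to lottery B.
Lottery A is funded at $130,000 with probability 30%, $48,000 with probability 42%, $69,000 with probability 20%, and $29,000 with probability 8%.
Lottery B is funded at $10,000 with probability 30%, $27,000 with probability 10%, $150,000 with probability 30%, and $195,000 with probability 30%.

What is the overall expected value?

EV(A) = 0.3 × 130000 + 0.42 × 48000 + 0.2 × 69000 + 0.08 × 29000 = 39000 + 20160 + 13800 + 2320 = 75280
EV(B) = 0.3 × 10000 + 0.1 × 27000 + 0.3 × 150000 + 0.3 × 195000 = 3000 + 2700 + 45000 + 58500 = 109200
Overall = 0.2 × 75280 + 0.8 × 109200 = 15056 + 87360 = 102416

$102,416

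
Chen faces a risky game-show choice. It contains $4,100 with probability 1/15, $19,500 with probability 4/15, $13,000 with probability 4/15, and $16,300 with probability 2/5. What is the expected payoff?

EV = 1/15 × 4100 + 4/15 × 19500 + 4/15 × 13000 + 2/5 × 16300 = 273.3333 + 5200 + 3466.6667 + 6520 = 15460

$15,460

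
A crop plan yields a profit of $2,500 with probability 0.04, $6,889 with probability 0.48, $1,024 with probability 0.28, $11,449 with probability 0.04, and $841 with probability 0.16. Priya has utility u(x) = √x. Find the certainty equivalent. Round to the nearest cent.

E[u] = 0.04·√2500 + 0.48·√6889 + 0.28·√1024 + 0.04·√11449 + 0.16·√841 = 0.04·50 + 0.48·83 + 0.28·32 + 0.04·107 + 0.16·29 = 59.72
CE = (59.72)² = 3566.4784

$3,566.48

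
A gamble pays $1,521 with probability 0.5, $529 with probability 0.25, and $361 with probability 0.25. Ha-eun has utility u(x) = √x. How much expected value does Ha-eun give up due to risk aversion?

$83

E[u] = 0.5·√1521 + 0.25·√529 + 0.25·√361 = 0.5·39 + 0.25·23 + 0.25·19 = 30
CE = (30)² = 900
Risk premium = EV − CE = 983 − 900 = 83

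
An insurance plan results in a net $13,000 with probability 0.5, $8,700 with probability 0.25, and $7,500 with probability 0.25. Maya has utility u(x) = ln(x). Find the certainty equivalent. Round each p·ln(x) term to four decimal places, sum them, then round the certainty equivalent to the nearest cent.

$10,248.64

E[u] = 0.5·ln(13000) + 0.25·ln(8700) + 0.25·ln(7500) = 4.7364 + 2.2678 + 2.2307 = 9.2349
CE = e^9.2349 ≈ 10248.64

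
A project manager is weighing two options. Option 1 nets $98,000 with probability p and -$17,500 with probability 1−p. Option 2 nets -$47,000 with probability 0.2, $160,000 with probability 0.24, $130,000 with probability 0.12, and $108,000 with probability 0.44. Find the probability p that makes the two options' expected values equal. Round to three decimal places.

EV(Option 2) = 0.2 × (-47000) + 0.24 × 160000 + 0.12 × 130000 + 0.44 × 108000 = -9400 + 38400 + 15600 + 47520 = 92120
p·98000 + (1−p)·(-17500) = 92120
115500p − 17500 = 92120
p = (92120 + 17500) / 115500

p = 0.949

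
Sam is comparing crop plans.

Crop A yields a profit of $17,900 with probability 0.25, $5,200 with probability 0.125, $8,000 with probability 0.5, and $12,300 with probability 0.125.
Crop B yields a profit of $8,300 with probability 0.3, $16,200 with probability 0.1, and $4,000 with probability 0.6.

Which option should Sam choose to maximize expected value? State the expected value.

Crop A ($10,662.50)

Crop A = 0.25 × 17900 + 0.125 × 5200 + 0.5 × 8000 + 0.125 × 12300 = 4475 + 650 + 4000 + 1537.5 = 10662.5
Crop B = 0.3 × 8300 + 0.1 × 16200 + 0.6 × 4000 = 2490 + 1620 + 2400 = 6510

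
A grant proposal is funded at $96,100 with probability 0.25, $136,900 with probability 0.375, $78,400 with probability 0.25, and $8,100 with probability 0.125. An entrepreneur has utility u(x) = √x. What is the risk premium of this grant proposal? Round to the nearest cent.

E[u] = 0.25·√96100 + 0.375·√136900 + 0.25·√78400 + 0.125·√8100 = 0.25·310 + 0.375·370 + 0.25·280 + 0.125·90 = 297.5
CE = (297.5)² = 88506.25
Risk premium = EV − CE = 95975 − 88506.25 = 7468.75

$7,468.75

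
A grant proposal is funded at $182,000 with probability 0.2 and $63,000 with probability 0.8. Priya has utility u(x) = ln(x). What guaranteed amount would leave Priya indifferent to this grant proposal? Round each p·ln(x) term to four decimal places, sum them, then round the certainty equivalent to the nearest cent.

$77,893.67

E[u] = 0.2·ln(182000) + 0.8·ln(63000) = 2.4224 + 8.8407 = 11.2631
CE = e^11.2631 ≈ 77893.67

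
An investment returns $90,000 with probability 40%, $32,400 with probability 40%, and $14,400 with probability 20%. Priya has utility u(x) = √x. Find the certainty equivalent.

E[u] = 0.4·√90000 + 0.4·√32400 + 0.2·√14400 = 0.4·300 + 0.4·180 + 0.2·120 = 216
CE = (216)² = 46656

$46,656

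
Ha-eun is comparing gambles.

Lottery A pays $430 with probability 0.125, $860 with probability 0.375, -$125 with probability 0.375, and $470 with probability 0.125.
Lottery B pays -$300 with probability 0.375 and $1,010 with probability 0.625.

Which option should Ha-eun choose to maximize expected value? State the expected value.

Lottery B ($518.75)

Lottery A = 0.125 × 430 + 0.375 × 860 + 0.375 × (-125) + 0.125 × 470 = 53.75 + 322.5 − 46.875 + 58.75 = 388.125
Lottery B = 0.375 × (-300) + 0.625 × 1010 = -112.5 + 631.25 = 518.75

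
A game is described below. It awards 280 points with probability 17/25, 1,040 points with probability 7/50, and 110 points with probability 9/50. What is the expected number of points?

EV = 17/25 × 280 + 7/50 × 1040 + 9/50 × 110 = 190.4 + 145.6 + 19.8 = 355.8

355.8 points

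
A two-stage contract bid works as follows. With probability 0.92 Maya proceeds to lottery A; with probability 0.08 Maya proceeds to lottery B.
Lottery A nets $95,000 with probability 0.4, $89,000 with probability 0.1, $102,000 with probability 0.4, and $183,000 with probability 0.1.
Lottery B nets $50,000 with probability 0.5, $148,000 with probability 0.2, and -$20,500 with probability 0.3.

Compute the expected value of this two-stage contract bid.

EV(A) = 0.4 × 95000 + 0.1 × 89000 + 0.4 × 102000 + 0.1 × 183000 = 38000 + 8900 + 40800 + 18300 = 106000
EV(B) = 0.5 × 50000 + 0.2 × 148000 + 0.3 × (-20500) = 25000 + 29600 − 6150 = 48450
Overall = 0.92 × 106000 + 0.08 × 48450 = 97520 + 3876 = 101396

$101,396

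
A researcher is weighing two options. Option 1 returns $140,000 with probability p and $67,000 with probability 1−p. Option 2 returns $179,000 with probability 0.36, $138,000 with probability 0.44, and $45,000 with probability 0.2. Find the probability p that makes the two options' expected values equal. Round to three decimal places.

p = 0.920

EV(Option 2) = 0.36 × 179000 + 0.44 × 138000 + 0.2 × 45000 = 64440 + 60720 + 9000 = 134160
p·140000 + (1−p)·67000 = 134160
73000p + 67000 = 134160
p = (134160 − 67000) / 73000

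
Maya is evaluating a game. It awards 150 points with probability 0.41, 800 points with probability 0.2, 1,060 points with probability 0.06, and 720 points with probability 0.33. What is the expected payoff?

EV = 0.41 × 150 + 0.2 × 800 + 0.06 × 1060 + 0.33 × 720 = 61.5 + 160 + 63.6 + 237.6 = 522.7

522.7 points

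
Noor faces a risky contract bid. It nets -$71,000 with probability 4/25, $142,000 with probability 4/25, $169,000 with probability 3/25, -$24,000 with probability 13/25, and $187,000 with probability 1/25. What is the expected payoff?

$26,640

EV = 4/25 × (-71000) + 4/25 × 142000 + 3/25 × 169000 + 13/25 × (-24000) + 1/25 × 187000 = -11360 + 22720 + 20280 − 12480 + 7480 = 26640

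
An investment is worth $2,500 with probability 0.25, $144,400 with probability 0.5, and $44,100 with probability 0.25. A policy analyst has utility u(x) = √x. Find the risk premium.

E[u] = 0.25·√2500 + 0.5·√144400 + 0.25·√44100 = 0.25·50 + 0.5·380 + 0.25·210 = 255
CE = (255)² = 65025
Risk premium = EV − CE = 83850 − 65025 = 18825

$18,825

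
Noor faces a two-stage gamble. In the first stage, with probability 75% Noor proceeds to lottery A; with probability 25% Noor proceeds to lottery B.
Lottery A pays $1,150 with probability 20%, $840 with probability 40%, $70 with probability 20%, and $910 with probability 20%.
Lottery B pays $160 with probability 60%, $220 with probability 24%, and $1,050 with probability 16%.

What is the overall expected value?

$650.70

EV(A) = 0.2 × 1150 + 0.4 × 840 + 0.2 × 70 + 0.2 × 910 = 230 + 336 + 14 + 182 = 762
EV(B) = 0.6 × 160 + 0.24 × 220 + 0.16 × 1050 = 96 + 52.8 + 168 = 316.8
Overall = 0.75 × 762 + 0.25 × 316.8 = 571.5 + 79.2 = 650.7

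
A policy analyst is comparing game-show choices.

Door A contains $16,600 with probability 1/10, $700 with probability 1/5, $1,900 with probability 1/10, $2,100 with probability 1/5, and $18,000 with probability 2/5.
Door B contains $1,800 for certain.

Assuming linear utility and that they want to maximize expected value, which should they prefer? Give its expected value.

Door A = 1/10 × 16600 + 1/5 × 700 + 1/10 × 1900 + 1/5 × 2100 + 2/5 × 18000 = 1660 + 140 + 190 + 420 + 7200 = 9610
Door B: 1800 (certain)

Door A ($9,610)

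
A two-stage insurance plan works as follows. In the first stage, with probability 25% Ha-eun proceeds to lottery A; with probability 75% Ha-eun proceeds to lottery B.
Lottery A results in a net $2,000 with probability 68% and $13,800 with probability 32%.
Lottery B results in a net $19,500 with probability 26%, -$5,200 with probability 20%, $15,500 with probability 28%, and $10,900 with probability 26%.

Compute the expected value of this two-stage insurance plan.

EV(A) = 0.68 × 2000 + 0.32 × 13800 = 1360 + 4416 = 5776
EV(B) = 0.26 × 19500 + 0.2 × (-5200) + 0.28 × 15500 + 0.26 × 10900 = 5070 − 1040 + 4340 + 2834 = 11204
Overall = 0.25 × 5776 + 0.75 × 11204 = 1444 + 8403 = 9847

$9,847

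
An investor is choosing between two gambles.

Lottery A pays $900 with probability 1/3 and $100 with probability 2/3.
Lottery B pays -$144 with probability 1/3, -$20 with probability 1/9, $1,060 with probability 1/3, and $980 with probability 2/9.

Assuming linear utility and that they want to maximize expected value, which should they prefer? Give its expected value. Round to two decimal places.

Lottery B ($520.89)

Lottery A = 1/3 × 900 + 2/3 × 100 = 300 + 66.6667 = 366.6667
Lottery B = 1/3 × (-144) + 1/9 × (-20) + 1/3 × 1060 + 2/9 × 980 = -48 − 2.2222 + 353.3333 + 217.7778 = 520.8889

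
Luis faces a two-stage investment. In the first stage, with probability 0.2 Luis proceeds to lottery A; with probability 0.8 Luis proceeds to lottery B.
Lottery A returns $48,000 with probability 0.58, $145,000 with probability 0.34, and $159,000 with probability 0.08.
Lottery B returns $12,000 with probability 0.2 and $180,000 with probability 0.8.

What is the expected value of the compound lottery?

$135,092

EV(A) = 0.58 × 48000 + 0.34 × 145000 + 0.08 × 159000 = 27840 + 49300 + 12720 = 89860
EV(B) = 0.2 × 12000 + 0.8 × 180000 = 2400 + 144000 = 146400
Overall = 0.2 × 89860 + 0.8 × 146400 = 17972 + 117120 = 135092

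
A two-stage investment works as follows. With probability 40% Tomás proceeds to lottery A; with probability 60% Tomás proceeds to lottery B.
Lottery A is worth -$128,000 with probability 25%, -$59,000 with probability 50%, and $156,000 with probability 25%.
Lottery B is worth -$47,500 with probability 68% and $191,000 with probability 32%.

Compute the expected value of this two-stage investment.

EV(A) = 0.25 × (-128000) + 0.5 × (-59000) + 0.25 × 156000 = -32000 − 29500 + 39000 = -22500
EV(B) = 0.68 × (-47500) + 0.32 × 191000 = -32300 + 61120 = 28820
Overall = 0.4 × (-22500) + 0.6 × 28820 = -9000 + 17292 = 8292

$8,292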